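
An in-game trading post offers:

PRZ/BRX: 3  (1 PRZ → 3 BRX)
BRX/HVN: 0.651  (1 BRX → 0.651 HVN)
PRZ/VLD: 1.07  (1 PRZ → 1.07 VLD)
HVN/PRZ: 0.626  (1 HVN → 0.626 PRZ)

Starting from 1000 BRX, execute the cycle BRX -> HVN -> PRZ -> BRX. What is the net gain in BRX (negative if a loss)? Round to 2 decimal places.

1000 BRX × 0.651 = 651 HVN
651 HVN × 0.626 = 407.526 PRZ
407.526 PRZ × 3 = 1222.578 BRX
Net change: 1222.578 − 1000 = 222.578 BRX

222.58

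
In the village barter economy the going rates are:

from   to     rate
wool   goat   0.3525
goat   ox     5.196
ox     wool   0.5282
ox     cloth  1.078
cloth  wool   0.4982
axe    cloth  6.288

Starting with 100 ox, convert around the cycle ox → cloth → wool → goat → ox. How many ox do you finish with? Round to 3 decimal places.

98.367

100 ox × 1.078 = 107.8 cloth
107.8 cloth × 0.4982 = 53.70596 wool
53.70596 wool × 0.3525 = 18.9313509 goat
18.9313509 goat × 5.196 = 98.3672992764 ox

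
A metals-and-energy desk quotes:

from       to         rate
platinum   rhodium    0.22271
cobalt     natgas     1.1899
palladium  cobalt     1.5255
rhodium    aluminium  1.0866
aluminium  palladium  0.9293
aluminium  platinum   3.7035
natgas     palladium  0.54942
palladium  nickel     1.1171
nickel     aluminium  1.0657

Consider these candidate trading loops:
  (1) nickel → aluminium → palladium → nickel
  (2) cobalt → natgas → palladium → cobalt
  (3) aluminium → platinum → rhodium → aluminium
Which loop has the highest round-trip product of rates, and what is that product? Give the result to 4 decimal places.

(1) 1.0657 × 0.9293 × 1.1171 = 1.10633
(2) 1.1899 × 0.54942 × 1.5255 = 0.99730
(3) 3.7035 × 0.22271 × 1.0866 = 0.89623
Highest is cycle (1) at 1.1063 (>1, arbitrage).

1.1063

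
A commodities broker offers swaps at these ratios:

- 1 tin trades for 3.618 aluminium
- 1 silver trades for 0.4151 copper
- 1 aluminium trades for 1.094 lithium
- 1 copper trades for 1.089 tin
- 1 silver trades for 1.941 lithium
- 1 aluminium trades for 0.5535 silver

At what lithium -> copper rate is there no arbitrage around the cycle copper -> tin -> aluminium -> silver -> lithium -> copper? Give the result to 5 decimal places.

Known legs of the cycle: 1.089 × 3.618 × 0.5535 × 1.941 = 4.232915538687
For no arbitrage the full-cycle product must be 1, so the missing rate is 1 / 4.232915538687 ≈ 0.2362438.

0.23624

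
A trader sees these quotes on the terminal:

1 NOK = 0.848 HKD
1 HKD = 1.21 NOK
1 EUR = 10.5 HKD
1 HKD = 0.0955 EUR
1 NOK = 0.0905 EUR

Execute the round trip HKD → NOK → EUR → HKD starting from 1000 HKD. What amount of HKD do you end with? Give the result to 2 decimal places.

1000 HKD × 1.21 = 1210 NOK
1210 NOK × 0.0905 = 109.505 EUR
109.505 EUR × 10.5 = 1149.8025 HKD

1149.80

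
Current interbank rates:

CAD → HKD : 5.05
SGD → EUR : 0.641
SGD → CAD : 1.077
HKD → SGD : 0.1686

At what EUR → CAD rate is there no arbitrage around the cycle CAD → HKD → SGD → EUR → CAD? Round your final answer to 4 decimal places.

Known legs of the cycle: 5.05 × 0.1686 × 0.641 = 0.54576663
For no arbitrage the full-cycle product must be 1, so the missing rate is 1 / 0.54576663 ≈ 1.832285.

1.8323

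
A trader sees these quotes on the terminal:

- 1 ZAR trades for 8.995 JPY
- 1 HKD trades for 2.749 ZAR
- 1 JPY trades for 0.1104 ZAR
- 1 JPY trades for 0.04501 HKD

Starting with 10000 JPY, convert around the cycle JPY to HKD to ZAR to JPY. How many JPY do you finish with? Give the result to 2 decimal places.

10000 JPY × 0.04501 = 450.1 HKD
450.1 HKD × 2.749 = 1237.3249 ZAR
1237.3249 ZAR × 8.995 = 11129.7374755 JPY

11129.74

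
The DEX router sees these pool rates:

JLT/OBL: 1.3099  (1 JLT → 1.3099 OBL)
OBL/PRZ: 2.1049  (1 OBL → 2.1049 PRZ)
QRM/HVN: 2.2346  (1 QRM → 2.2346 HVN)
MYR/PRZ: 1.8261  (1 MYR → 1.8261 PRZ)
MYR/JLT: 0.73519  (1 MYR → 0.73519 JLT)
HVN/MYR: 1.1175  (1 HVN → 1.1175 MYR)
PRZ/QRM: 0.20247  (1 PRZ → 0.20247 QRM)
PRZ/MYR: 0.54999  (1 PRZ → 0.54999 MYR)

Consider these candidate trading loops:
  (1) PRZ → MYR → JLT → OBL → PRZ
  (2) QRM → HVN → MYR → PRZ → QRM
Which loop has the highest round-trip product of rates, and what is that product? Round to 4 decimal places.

(1) 0.54999 × 0.73519 × 1.3099 × 2.1049 = 1.11487
(2) 2.2346 × 1.1175 × 1.8261 × 0.20247 = 0.92328
Highest is cycle (1) at 1.1149 (>1, arbitrage).

1.1149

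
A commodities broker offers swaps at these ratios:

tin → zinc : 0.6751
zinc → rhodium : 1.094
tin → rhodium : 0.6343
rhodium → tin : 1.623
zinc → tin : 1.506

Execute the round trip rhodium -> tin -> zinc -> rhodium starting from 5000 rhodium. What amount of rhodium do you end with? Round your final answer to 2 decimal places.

5993.41

5000 rhodium × 1.623 = 8115 tin
8115 tin × 0.6751 = 5478.4365 zinc
5478.4365 zinc × 1.094 = 5993.409531 rhodium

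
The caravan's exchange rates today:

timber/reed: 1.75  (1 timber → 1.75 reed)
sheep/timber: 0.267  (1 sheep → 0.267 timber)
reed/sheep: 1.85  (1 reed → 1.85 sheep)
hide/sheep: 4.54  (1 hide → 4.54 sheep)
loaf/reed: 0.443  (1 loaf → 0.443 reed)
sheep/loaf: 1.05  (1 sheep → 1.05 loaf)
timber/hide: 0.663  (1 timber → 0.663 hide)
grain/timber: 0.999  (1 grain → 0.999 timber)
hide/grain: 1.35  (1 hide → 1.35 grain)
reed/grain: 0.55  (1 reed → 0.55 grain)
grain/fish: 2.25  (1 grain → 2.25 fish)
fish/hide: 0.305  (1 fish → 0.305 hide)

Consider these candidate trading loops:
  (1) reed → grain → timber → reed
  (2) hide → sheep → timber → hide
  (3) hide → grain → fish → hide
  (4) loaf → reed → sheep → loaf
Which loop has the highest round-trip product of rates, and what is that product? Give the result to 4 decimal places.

(1) 0.55 × 0.999 × 1.75 = 0.96154
(2) 4.54 × 0.267 × 0.663 = 0.80368
(3) 1.35 × 2.25 × 0.305 = 0.92644
(4) 0.443 × 1.85 × 1.05 = 0.86053
Highest is cycle (1) at 0.9615 (≤1, no arbitrage).

0.9615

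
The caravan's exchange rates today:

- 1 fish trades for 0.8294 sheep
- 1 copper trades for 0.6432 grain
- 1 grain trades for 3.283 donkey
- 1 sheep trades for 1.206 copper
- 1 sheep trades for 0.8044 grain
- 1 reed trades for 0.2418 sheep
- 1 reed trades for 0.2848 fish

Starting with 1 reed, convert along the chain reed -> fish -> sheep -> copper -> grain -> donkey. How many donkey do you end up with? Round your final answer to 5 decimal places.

1 reed × 0.2848 = 0.2848 fish
0.2848 fish × 0.8294 = 0.23621312 sheep
0.23621312 sheep × 1.206 = 0.28487302272 copper
0.28487302272 copper × 0.6432 = 0.183230328213504 grain
0.183230328213504 grain × 3.283 = 0.601545167524933632 donkey

0.60155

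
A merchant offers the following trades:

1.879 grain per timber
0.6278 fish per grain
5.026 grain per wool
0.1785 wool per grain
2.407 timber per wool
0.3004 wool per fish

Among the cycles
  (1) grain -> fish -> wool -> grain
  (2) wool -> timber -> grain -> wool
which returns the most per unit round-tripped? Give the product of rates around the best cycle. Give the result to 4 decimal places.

0.9479

(1) 0.6278 × 0.3004 × 5.026 = 0.94786
(2) 2.407 × 1.879 × 0.1785 = 0.80731
Highest is cycle (1) at 0.9479 (≤1, no arbitrage).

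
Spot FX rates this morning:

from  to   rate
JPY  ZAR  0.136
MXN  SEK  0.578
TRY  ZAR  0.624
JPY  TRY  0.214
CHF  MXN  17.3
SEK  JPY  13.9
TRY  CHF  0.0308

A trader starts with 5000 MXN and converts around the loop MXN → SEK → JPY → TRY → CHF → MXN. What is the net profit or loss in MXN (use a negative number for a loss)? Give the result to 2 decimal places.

-419.39

5000 MXN × 0.578 = 2890 SEK
2890 SEK × 13.9 = 40171 JPY
40171 JPY × 0.214 = 8596.594 TRY
8596.594 TRY × 0.0308 = 264.7750952 CHF
264.7750952 CHF × 17.3 = 4580.60914696 MXN
Net change: 4580.60914696 − 5000 = -419.39085304 MXN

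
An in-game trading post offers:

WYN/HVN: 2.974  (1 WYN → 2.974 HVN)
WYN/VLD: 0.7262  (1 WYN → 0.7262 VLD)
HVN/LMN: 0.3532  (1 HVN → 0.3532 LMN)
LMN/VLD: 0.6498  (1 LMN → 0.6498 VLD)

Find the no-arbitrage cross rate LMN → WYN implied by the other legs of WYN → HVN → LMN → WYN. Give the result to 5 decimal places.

0.95200

Known legs of the cycle: 2.974 × 0.3532 = 1.0504168
For no arbitrage the full-cycle product must be 1, so the missing rate is 1 / 1.0504168 ≈ 0.9520031.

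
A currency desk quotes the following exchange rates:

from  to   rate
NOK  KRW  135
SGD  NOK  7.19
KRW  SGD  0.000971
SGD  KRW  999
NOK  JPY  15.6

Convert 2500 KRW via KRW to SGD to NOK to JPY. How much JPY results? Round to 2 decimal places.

2500 KRW × 0.000971 = 2.4275 SGD
2.4275 SGD × 7.19 = 17.453725 NOK
17.453725 NOK × 15.6 = 272.27811 JPY

272.28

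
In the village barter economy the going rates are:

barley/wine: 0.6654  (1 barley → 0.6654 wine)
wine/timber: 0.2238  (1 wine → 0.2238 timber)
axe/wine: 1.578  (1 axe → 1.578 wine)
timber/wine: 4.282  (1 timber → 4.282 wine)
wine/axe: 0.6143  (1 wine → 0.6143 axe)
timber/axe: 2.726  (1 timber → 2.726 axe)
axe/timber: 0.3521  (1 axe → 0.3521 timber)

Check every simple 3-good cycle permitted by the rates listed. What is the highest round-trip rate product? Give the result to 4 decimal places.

axe→wine→timber→axe: 1.578 × 0.2238 × 2.726 = 0.96270
axe→timber→wine→axe: 0.3521 × 4.282 × 0.6143 = 0.92618
Maximum is axe→wine→timber→axe at 0.9627; no arbitrage — every cycle loses value.

0.9627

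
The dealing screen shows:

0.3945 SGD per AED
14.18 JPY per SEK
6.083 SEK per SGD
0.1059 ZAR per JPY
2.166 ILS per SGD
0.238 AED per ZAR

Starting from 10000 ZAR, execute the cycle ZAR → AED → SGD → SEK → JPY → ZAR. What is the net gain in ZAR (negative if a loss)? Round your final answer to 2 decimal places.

10000 ZAR × 0.238 = 2380 AED
2380 AED × 0.3945 = 938.91 SGD
938.91 SGD × 6.083 = 5711.38953 SEK
5711.38953 SEK × 14.18 = 80987.5035354 JPY
80987.5035354 JPY × 0.1059 = 8576.57662439886 ZAR
Net change: 8576.57662439886 − 10000 = -1423.42337560114 ZAR

-1423.42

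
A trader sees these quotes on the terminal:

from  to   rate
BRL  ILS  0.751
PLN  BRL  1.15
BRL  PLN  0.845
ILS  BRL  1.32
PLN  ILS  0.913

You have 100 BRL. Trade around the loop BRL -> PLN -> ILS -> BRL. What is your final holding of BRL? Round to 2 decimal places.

101.84

100 BRL × 0.845 = 84.5 PLN
84.5 PLN × 0.913 = 77.1485 ILS
77.1485 ILS × 1.32 = 101.83602 BRL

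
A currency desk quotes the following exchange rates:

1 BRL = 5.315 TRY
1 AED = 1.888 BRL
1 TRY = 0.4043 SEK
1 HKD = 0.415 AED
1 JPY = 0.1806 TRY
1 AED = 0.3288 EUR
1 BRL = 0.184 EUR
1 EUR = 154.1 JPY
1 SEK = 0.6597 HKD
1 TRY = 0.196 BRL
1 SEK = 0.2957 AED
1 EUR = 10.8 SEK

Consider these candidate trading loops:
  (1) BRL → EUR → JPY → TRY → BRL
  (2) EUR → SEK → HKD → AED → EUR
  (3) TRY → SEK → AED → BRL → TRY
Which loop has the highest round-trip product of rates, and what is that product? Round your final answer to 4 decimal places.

(1) 0.184 × 154.1 × 0.1806 × 0.196 = 1.00368
(2) 10.8 × 0.6597 × 0.415 × 0.3288 = 0.97219
(3) 0.4043 × 0.2957 × 1.888 × 5.315 = 1.19967
Highest is cycle (3) at 1.1997 (>1, arbitrage).

1.1997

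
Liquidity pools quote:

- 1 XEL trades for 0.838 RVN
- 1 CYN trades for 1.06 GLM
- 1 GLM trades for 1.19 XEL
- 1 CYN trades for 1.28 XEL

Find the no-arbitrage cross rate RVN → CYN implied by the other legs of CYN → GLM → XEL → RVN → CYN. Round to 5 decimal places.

0.94603

Known legs of the cycle: 1.06 × 1.19 × 0.838 = 1.0570532
For no arbitrage the full-cycle product must be 1, so the missing rate is 1 / 1.0570532 ≈ 0.9460262.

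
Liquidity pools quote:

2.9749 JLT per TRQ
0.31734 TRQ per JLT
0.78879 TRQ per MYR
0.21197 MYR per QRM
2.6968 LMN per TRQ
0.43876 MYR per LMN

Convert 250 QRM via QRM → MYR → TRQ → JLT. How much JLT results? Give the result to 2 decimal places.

250 QRM × 0.21197 = 52.9925 MYR
52.9925 MYR × 0.78879 = 41.799954075 TRQ
41.799954075 TRQ × 2.9749 = 124.3506833777175 JLT

124.35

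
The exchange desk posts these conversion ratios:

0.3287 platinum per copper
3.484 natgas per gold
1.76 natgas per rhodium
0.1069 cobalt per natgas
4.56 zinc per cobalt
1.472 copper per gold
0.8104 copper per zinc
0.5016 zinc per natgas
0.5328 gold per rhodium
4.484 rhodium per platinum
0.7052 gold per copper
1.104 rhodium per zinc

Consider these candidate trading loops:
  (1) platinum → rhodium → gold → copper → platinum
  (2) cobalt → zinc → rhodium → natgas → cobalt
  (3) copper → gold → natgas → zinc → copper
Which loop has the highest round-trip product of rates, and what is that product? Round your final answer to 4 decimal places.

(1) 4.484 × 0.5328 × 1.472 × 0.3287 = 1.15595
(2) 4.56 × 1.104 × 1.76 × 0.1069 = 0.94716
(3) 0.7052 × 3.484 × 0.5016 × 0.8104 = 0.99873
Highest is cycle (1) at 1.1559 (>1, arbitrage).

1.1559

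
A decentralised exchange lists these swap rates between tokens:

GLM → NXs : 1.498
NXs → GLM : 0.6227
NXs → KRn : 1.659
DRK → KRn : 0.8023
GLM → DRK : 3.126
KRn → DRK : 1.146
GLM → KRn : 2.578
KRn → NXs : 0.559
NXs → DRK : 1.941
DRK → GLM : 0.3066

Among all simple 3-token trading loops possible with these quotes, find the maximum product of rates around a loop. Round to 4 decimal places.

KRn→DRK→GLM→KRn: 1.146 × 0.3066 × 2.578 = 0.90582
KRn→NXs→GLM→KRn: 0.559 × 0.6227 × 2.578 = 0.89737
DRK→GLM→NXs→DRK: 0.3066 × 1.498 × 1.941 = 0.89148
KRn→NXs→DRK→KRn: 0.559 × 1.941 × 0.8023 = 0.87051
Maximum is KRn→DRK→GLM→KRn at 0.9058; no arbitrage — every cycle loses value.

0.9058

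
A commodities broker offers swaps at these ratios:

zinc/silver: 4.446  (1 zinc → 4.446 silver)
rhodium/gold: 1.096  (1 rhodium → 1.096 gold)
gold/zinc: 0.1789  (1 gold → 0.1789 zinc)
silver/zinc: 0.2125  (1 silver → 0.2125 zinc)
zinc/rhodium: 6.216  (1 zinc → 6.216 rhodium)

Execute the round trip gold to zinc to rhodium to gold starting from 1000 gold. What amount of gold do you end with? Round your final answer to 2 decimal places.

1218.80

1000 gold × 0.1789 = 178.9 zinc
178.9 zinc × 6.216 = 1112.0424 rhodium
1112.0424 rhodium × 1.096 = 1218.7984704 gold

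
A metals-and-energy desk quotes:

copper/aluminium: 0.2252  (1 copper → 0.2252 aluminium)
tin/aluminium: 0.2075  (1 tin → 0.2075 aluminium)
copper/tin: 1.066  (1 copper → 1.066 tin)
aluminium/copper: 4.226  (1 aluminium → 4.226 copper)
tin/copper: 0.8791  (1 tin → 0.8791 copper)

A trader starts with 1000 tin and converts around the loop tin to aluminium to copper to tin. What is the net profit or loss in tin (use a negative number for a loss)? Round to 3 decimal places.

-65.230

1000 tin × 0.2075 = 207.5 aluminium
207.5 aluminium × 4.226 = 876.895 copper
876.895 copper × 1.066 = 934.77007 tin
Net change: 934.77007 − 1000 = -65.22993 tin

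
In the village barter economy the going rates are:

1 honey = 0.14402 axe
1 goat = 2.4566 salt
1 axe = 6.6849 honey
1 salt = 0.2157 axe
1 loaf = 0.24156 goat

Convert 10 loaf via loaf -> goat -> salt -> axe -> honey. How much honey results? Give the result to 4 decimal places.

10 loaf × 0.24156 = 2.4156 goat
2.4156 goat × 2.4566 = 5.93416296 salt
5.93416296 salt × 0.2157 = 1.279998950472 axe
1.279998950472 axe × 6.6849 = 8.5566649840102728 honey

8.5567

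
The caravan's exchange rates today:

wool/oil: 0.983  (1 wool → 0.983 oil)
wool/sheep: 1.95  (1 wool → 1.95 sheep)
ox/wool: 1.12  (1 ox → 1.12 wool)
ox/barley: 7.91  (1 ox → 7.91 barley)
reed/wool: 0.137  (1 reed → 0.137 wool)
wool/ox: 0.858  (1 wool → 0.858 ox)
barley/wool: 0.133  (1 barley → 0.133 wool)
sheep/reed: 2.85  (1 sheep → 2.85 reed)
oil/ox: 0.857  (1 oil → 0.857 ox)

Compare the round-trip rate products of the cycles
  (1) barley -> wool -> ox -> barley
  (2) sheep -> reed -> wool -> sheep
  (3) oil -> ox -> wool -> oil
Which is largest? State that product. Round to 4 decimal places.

0.9435

(1) 0.133 × 0.858 × 7.91 = 0.90264
(2) 2.85 × 0.137 × 1.95 = 0.76138
(3) 0.857 × 1.12 × 0.983 = 0.94352
Highest is cycle (3) at 0.9435 (≤1, no arbitrage).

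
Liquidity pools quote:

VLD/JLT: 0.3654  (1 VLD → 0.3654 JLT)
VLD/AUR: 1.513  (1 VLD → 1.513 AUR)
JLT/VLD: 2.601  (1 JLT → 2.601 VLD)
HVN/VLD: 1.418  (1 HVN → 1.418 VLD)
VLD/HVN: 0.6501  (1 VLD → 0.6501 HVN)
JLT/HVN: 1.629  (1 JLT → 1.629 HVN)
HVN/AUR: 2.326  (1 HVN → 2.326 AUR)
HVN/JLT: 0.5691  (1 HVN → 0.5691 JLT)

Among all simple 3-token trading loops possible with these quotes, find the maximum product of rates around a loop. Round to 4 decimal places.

HVN→JLT→VLD→HVN: 0.5691 × 2.601 × 0.6501 = 0.96230
HVN→VLD→JLT→HVN: 1.418 × 0.3654 × 1.629 = 0.84405
Maximum is HVN→JLT→VLD→HVN at 0.9623; no arbitrage — every cycle loses value.

0.9623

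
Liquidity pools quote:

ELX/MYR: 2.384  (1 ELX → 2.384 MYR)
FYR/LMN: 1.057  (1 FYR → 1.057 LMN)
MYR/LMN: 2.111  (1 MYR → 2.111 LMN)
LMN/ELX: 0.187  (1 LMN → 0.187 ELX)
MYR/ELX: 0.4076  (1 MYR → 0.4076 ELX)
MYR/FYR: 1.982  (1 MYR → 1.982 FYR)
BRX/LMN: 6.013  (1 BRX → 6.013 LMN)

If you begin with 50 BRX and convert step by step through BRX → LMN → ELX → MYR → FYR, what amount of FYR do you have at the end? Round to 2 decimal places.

50 BRX × 6.013 = 300.65 LMN
300.65 LMN × 0.187 = 56.22155 ELX
56.22155 ELX × 2.384 = 134.0321752 MYR
134.0321752 MYR × 1.982 = 265.6517712464 FYR

265.65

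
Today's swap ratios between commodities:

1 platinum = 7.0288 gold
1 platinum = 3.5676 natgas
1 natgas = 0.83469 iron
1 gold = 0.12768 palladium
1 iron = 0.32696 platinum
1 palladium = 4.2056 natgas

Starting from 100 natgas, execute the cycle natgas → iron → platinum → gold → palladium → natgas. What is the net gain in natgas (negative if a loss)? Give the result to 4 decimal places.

3.0035

100 natgas × 0.83469 = 83.469 iron
83.469 iron × 0.32696 = 27.29102424 platinum
27.29102424 platinum × 7.0288 = 191.823151178112 gold
191.823151178112 gold × 0.12768 = 24.49197994242134016 palladium
24.49197994242134016 palladium × 4.2056 = 103.003470845847188176896 natgas
Net change: 103.003470845847188176896 − 100 = 3.003470845847188176896 natgas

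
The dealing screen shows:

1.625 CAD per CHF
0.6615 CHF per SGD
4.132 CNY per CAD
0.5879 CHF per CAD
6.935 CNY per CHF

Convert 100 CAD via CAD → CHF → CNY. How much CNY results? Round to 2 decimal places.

407.71

100 CAD × 0.5879 = 58.79 CHF
58.79 CHF × 6.935 = 407.70865 CNY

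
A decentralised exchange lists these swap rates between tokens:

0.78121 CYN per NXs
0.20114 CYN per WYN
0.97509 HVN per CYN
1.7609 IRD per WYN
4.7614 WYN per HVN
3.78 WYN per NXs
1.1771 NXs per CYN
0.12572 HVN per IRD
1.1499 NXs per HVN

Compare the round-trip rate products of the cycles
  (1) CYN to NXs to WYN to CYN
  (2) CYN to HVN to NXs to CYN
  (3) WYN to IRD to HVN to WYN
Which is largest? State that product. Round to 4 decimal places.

1.0541

(1) 1.1771 × 3.78 × 0.20114 = 0.89496
(2) 0.97509 × 1.1499 × 0.78121 = 0.87594
(3) 1.7609 × 0.12572 × 4.7614 = 1.05408
Highest is cycle (3) at 1.0541 (>1, arbitrage).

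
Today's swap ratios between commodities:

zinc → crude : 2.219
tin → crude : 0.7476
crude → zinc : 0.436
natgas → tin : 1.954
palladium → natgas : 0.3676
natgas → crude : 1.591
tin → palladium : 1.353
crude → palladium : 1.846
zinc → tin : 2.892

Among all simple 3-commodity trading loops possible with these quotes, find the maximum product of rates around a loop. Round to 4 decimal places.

palladium→natgas→crude→palladium: 0.3676 × 1.591 × 1.846 = 1.07964
palladium→natgas→tin→palladium: 0.3676 × 1.954 × 1.353 = 0.97185
zinc→tin→crude→zinc: 2.892 × 0.7476 × 0.436 = 0.94266
Maximum is palladium→natgas→crude→palladium at 1.0796; arbitrage exists.

1.0796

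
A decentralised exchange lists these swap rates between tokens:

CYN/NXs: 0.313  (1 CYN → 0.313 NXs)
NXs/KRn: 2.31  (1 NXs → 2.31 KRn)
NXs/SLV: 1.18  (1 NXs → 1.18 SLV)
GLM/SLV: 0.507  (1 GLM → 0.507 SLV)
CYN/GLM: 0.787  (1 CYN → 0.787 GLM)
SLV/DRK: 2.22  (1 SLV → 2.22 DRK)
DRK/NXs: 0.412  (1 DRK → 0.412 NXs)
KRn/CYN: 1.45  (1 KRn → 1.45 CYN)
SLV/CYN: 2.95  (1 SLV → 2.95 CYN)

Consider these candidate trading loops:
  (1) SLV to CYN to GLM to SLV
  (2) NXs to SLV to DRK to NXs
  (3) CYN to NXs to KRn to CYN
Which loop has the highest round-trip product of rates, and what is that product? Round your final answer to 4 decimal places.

(1) 2.95 × 0.787 × 0.507 = 1.17708
(2) 1.18 × 2.22 × 0.412 = 1.07928
(3) 0.313 × 2.31 × 1.45 = 1.04839
Highest is cycle (1) at 1.1771 (>1, arbitrage).

1.1771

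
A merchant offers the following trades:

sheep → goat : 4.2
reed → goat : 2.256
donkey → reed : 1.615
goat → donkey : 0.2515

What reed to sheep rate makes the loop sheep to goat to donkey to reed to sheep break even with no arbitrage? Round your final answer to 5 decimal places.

0.58619

Known legs of the cycle: 4.2 × 0.2515 × 1.615 = 1.7059245
For no arbitrage the full-cycle product must be 1, so the missing rate is 1 / 1.7059245 ≈ 0.5861924.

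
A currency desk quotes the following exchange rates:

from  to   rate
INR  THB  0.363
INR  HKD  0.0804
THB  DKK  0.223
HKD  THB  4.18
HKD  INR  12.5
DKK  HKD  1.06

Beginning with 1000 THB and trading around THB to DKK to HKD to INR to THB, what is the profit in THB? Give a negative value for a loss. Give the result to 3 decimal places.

1000 THB × 0.223 = 223 DKK
223 DKK × 1.06 = 236.38 HKD
236.38 HKD × 12.5 = 2954.75 INR
2954.75 INR × 0.363 = 1072.57425 THB
Net change: 1072.57425 − 1000 = 72.57425 THB

72.574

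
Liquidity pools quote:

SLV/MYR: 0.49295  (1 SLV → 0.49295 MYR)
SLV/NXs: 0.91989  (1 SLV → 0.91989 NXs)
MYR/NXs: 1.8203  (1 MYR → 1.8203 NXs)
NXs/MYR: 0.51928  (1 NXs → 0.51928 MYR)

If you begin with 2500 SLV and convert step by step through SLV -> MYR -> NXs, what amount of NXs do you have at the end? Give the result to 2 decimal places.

2243.29

2500 SLV × 0.49295 = 1232.375 MYR
1232.375 MYR × 1.8203 = 2243.2922125 NXs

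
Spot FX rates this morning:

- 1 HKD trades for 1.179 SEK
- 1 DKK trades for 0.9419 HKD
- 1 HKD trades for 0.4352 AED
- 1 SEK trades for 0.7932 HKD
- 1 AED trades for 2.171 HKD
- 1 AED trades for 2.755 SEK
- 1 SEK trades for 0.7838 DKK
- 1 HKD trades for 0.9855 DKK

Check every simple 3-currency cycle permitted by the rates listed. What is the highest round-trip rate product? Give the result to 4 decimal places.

SEK→HKD→AED→SEK: 0.7932 × 0.4352 × 2.755 = 0.95103
SEK→DKK→HKD→SEK: 0.7838 × 0.9419 × 1.179 = 0.87041
Maximum is SEK→HKD→AED→SEK at 0.9510; no arbitrage — every cycle loses value.

0.9510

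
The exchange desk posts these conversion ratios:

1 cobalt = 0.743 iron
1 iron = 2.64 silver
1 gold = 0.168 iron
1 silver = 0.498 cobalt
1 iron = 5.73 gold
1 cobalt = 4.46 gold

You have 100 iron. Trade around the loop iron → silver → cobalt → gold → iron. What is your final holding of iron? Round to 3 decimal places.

100 iron × 2.64 = 264 silver
264 silver × 0.498 = 131.472 cobalt
131.472 cobalt × 4.46 = 586.36512 gold
586.36512 gold × 0.168 = 98.50934016 iron

98.509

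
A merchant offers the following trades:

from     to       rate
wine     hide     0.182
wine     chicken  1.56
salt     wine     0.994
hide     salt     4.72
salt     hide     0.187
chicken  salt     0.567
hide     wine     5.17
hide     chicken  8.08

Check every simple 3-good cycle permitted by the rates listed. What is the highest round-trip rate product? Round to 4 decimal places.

0.8792

wine→chicken→salt→wine: 1.56 × 0.567 × 0.994 = 0.87921
chicken→salt→hide→chicken: 0.567 × 0.187 × 8.08 = 0.85671
wine→hide→salt→wine: 0.182 × 4.72 × 0.994 = 0.85389
Maximum is wine→chicken→salt→wine at 0.8792; no arbitrage — every cycle loses value.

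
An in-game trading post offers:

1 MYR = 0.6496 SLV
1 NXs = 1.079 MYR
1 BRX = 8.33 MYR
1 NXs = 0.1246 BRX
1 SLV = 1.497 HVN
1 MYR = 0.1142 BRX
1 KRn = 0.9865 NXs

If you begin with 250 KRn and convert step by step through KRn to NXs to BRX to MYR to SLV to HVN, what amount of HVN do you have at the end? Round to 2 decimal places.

248.92

250 KRn × 0.9865 = 246.625 NXs
246.625 NXs × 0.1246 = 30.729475 BRX
30.729475 BRX × 8.33 = 255.97652675 MYR
255.97652675 MYR × 0.6496 = 166.2823517768 SLV
166.2823517768 SLV × 1.497 = 248.9246806098696 HVN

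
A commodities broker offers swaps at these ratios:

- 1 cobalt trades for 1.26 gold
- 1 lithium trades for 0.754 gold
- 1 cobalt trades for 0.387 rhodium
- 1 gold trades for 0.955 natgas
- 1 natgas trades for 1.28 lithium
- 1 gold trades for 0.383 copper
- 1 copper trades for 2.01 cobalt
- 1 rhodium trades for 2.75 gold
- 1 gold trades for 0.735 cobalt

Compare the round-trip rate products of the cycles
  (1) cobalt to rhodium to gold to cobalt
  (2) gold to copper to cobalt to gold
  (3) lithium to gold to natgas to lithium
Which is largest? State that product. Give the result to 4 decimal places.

(1) 0.387 × 2.75 × 0.735 = 0.78222
(2) 0.383 × 2.01 × 1.26 = 0.96999
(3) 0.754 × 0.955 × 1.28 = 0.92169
Highest is cycle (2) at 0.9700 (≤1, no arbitrage).

0.9700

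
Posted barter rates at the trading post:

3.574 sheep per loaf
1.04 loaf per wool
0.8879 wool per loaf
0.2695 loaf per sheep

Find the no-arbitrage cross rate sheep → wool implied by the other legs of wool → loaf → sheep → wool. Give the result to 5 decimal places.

0.26904

Known legs of the cycle: 1.04 × 3.574 = 3.71696
For no arbitrage the full-cycle product must be 1, so the missing rate is 1 / 3.71696 ≈ 0.2690371.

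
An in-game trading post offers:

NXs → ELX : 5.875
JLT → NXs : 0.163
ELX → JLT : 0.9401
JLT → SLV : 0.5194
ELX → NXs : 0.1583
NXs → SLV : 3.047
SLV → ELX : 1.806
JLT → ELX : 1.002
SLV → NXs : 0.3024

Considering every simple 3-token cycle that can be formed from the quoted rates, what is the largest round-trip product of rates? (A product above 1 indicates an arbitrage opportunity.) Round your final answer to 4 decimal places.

NXs→ELX→JLT→NXs: 5.875 × 0.9401 × 0.163 = 0.90026
SLV→ELX→JLT→SLV: 1.806 × 0.9401 × 0.5194 = 0.88185
SLV→ELX→NXs→SLV: 1.806 × 0.1583 × 3.047 = 0.87111
Maximum is NXs→ELX→JLT→NXs at 0.9003; no arbitrage — every cycle loses value.

0.9003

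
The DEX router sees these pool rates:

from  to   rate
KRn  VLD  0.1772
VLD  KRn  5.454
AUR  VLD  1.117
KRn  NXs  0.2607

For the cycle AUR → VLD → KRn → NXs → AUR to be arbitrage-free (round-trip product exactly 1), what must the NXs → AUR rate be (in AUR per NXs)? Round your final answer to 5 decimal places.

Known legs of the cycle: 1.117 × 5.454 × 0.2607 = 1.5882151626
For no arbitrage the full-cycle product must be 1, so the missing rate is 1 / 1.5882151626 ≈ 0.6296376.

0.62964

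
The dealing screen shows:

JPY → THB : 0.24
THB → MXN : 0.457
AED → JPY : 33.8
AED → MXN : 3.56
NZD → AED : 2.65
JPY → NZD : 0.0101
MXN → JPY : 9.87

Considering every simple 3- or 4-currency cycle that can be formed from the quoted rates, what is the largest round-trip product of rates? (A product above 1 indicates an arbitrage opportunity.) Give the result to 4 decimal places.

1.0825

MXN→JPY→THB→MXN: 9.87 × 0.24 × 0.457 = 1.08254
MXN→JPY→NZD→AED→MXN: 9.87 × 0.0101 × 2.65 × 3.56 = 0.94045
JPY→NZD→AED→JPY: 0.0101 × 2.65 × 33.8 = 0.90466
Maximum is MXN→JPY→THB→MXN at 1.0825; arbitrage exists.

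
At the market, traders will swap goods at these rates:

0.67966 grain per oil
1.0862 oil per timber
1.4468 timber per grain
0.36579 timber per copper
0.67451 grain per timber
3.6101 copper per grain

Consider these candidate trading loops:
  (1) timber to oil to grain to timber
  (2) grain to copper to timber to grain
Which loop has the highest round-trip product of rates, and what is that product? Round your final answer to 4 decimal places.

1.0681

(1) 1.0862 × 0.67966 × 1.4468 = 1.06810
(2) 3.6101 × 0.36579 × 0.67451 = 0.89072
Highest is cycle (1) at 1.0681 (>1, arbitrage).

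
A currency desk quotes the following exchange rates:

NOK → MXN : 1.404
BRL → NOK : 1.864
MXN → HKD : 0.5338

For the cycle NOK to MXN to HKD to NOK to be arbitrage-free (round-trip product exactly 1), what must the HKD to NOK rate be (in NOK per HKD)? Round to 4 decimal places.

Known legs of the cycle: 1.404 × 0.5338 = 0.7494552
For no arbitrage the full-cycle product must be 1, so the missing rate is 1 / 0.7494552 ≈ 1.334303.

1.3343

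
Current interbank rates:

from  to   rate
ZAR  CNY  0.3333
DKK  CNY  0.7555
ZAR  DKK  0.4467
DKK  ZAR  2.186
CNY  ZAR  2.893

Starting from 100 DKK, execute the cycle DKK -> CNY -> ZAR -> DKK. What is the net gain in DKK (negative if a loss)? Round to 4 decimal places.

100 DKK × 0.7555 = 75.55 CNY
75.55 CNY × 2.893 = 218.56615 ZAR
218.56615 ZAR × 0.4467 = 97.633499205 DKK
Net change: 97.633499205 − 100 = -2.366500795 DKK

-2.3665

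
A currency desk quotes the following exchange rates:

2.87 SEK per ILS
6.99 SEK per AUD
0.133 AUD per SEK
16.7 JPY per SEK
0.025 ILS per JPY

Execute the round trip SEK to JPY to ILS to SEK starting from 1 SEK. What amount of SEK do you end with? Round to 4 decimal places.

1.1982

1 SEK × 16.7 = 16.7 JPY
16.7 JPY × 0.025 = 0.4175 ILS
0.4175 ILS × 2.87 = 1.198225 SEK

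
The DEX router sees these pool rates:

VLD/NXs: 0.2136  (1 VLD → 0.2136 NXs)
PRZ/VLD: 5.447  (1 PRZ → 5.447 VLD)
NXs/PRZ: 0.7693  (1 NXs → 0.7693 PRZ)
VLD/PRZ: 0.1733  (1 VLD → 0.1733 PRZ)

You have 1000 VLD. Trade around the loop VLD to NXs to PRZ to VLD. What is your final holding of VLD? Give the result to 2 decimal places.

895.06

1000 VLD × 0.2136 = 213.6 NXs
213.6 NXs × 0.7693 = 164.32248 PRZ
164.32248 PRZ × 5.447 = 895.06454856 VLD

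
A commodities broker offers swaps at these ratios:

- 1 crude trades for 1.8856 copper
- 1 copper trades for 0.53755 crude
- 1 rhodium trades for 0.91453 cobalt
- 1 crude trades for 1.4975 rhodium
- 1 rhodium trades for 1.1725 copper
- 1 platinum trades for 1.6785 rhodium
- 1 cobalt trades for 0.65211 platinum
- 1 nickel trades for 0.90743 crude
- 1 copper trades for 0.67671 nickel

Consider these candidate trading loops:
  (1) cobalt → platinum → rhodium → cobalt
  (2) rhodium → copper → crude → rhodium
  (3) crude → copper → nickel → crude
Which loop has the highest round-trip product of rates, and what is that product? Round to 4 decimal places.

(1) 0.65211 × 1.6785 × 0.91453 = 1.00101
(2) 1.1725 × 0.53755 × 1.4975 = 0.94384
(3) 1.8856 × 0.67671 × 0.90743 = 1.15788
Highest is cycle (3) at 1.1579 (>1, arbitrage).

1.1579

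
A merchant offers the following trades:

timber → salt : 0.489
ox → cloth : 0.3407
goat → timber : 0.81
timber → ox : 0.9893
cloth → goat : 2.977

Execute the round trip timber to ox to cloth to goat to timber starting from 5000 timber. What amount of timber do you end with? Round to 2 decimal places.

5000 timber × 0.9893 = 4946.5 ox
4946.5 ox × 0.3407 = 1685.27255 cloth
1685.27255 cloth × 2.977 = 5017.05638135 goat
5017.05638135 goat × 0.81 = 4063.8156688935 timber

4063.82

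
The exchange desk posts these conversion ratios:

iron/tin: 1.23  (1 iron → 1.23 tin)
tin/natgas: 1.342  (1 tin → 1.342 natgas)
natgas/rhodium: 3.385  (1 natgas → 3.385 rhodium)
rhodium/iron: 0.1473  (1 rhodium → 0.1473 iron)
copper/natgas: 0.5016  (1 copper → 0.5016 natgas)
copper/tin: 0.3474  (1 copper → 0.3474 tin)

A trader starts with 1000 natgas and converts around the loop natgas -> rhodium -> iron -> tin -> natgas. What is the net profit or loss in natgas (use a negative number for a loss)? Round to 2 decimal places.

-176.96

1000 natgas × 3.385 = 3385 rhodium
3385 rhodium × 0.1473 = 498.6105 iron
498.6105 iron × 1.23 = 613.290915 tin
613.290915 tin × 1.342 = 823.03640793 natgas
Net change: 823.03640793 − 1000 = -176.96359207 natgas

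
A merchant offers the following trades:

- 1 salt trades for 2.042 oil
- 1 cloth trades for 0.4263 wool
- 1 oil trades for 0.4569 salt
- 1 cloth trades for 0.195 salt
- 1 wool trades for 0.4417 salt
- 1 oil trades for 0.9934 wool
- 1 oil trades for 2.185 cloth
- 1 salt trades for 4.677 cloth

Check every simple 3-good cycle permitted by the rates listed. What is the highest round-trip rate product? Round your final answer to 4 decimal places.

wool→salt→oil→wool: 0.4417 × 2.042 × 0.9934 = 0.89600
wool→salt→cloth→wool: 0.4417 × 4.677 × 0.4263 = 0.88066
oil→cloth→salt→oil: 2.185 × 0.195 × 2.042 = 0.87005
Maximum is wool→salt→oil→wool at 0.8960; no arbitrage — every cycle loses value.

0.8960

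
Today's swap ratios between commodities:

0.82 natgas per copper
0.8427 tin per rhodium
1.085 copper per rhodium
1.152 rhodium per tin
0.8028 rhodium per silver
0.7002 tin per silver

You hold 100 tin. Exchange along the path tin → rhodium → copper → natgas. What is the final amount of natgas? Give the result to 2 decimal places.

102.49

100 tin × 1.152 = 115.2 rhodium
115.2 rhodium × 1.085 = 124.992 copper
124.992 copper × 0.82 = 102.49344 natgas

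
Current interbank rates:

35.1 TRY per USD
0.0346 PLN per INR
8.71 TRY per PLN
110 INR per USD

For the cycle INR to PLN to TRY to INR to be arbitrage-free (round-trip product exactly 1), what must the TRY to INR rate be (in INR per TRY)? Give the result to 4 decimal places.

Known legs of the cycle: 0.0346 × 8.71 = 0.301366
For no arbitrage the full-cycle product must be 1, so the missing rate is 1 / 0.301366 ≈ 3.318224.

3.3182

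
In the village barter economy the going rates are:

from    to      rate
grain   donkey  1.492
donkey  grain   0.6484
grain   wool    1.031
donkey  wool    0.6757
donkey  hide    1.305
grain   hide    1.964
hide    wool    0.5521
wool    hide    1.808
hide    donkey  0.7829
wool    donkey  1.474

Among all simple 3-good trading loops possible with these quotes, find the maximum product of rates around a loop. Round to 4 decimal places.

hide→wool→donkey→hide: 0.5521 × 1.474 × 1.305 = 1.06200
hide→donkey→grain→hide: 0.7829 × 0.6484 × 1.964 = 0.99699
wool→donkey→grain→wool: 1.474 × 0.6484 × 1.031 = 0.98537
hide→donkey→wool→hide: 0.7829 × 0.6757 × 1.808 = 0.95644
Maximum is hide→wool→donkey→hide at 1.0620; arbitrage exists.

1.0620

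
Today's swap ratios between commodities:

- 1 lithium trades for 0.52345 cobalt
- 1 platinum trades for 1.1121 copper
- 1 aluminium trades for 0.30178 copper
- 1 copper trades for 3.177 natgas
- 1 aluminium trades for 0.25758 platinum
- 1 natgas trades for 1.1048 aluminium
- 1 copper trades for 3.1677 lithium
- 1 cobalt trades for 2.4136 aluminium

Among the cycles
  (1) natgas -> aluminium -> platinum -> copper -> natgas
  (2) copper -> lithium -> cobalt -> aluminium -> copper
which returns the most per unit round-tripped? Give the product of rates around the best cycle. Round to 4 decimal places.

1.2077

(1) 1.1048 × 0.25758 × 1.1121 × 3.177 = 1.00544
(2) 3.1677 × 0.52345 × 2.4136 × 0.30178 = 1.20774
Highest is cycle (2) at 1.2077 (>1, arbitrage).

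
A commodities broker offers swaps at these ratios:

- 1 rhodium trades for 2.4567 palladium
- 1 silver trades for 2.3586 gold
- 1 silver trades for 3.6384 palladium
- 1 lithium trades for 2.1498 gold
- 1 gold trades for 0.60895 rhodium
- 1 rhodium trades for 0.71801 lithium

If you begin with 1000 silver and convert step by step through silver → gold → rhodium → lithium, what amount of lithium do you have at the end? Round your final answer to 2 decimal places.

1031.26

1000 silver × 2.3586 = 2358.6 gold
2358.6 gold × 0.60895 = 1436.26947 rhodium
1436.26947 rhodium × 0.71801 = 1031.2558421547 lithium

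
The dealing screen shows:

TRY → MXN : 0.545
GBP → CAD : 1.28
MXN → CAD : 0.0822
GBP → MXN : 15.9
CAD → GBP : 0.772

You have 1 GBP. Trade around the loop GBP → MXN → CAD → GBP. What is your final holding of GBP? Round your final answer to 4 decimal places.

1 GBP × 15.9 = 15.9 MXN
15.9 MXN × 0.0822 = 1.30698 CAD
1.30698 CAD × 0.772 = 1.00898856 GBP

1.0090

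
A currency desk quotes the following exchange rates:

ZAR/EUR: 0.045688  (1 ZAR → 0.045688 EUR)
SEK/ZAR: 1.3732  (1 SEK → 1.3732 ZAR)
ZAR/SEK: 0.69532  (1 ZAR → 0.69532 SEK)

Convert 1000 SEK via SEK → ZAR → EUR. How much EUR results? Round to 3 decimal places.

62.739

1000 SEK × 1.3732 = 1373.2 ZAR
1373.2 ZAR × 0.045688 = 62.7387616 EUR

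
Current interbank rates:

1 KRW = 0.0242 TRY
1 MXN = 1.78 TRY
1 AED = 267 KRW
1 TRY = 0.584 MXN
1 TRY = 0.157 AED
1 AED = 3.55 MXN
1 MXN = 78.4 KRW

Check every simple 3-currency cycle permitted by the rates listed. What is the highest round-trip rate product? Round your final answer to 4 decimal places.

1.1080

KRW→TRY→MXN→KRW: 0.0242 × 0.584 × 78.4 = 1.10801
KRW→TRY→AED→KRW: 0.0242 × 0.157 × 267 = 1.01444
TRY→AED→MXN→TRY: 0.157 × 3.55 × 1.78 = 0.99208
Maximum is KRW→TRY→MXN→KRW at 1.1080; arbitrage exists.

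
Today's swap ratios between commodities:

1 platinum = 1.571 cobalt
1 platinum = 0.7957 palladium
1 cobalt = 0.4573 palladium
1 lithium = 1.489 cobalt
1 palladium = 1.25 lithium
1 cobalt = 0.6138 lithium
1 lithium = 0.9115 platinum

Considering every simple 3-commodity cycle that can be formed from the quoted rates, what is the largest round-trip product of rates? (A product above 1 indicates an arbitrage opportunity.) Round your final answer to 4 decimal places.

palladium→lithium→platinum→palladium: 1.25 × 0.9115 × 0.7957 = 0.90660
cobalt→lithium→platinum→cobalt: 0.6138 × 0.9115 × 1.571 = 0.87894
cobalt→palladium→lithium→cobalt: 0.4573 × 1.25 × 1.489 = 0.85115
Maximum is palladium→lithium→platinum→palladium at 0.9066; no arbitrage — every cycle loses value.

0.9066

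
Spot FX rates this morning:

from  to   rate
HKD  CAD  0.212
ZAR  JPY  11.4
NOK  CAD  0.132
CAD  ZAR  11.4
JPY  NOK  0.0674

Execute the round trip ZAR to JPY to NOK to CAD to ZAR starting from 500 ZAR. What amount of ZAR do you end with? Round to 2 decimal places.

578.11

500 ZAR × 11.4 = 5700 JPY
5700 JPY × 0.0674 = 384.18 NOK
384.18 NOK × 0.132 = 50.71176 CAD
50.71176 CAD × 11.4 = 578.114064 ZAR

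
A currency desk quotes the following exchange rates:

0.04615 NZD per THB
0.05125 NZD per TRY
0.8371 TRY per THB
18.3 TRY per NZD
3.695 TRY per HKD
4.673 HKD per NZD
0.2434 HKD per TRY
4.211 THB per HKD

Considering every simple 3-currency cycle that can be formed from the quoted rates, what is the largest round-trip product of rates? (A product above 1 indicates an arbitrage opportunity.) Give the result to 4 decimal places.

HKD→THB→NZD→HKD: 4.211 × 0.04615 × 4.673 = 0.90814
TRY→NZD→HKD→TRY: 0.05125 × 4.673 × 3.695 = 0.88492
TRY→HKD→THB→TRY: 0.2434 × 4.211 × 0.8371 = 0.85799
Maximum is HKD→THB→NZD→HKD at 0.9081; no arbitrage — every cycle loses value.

0.9081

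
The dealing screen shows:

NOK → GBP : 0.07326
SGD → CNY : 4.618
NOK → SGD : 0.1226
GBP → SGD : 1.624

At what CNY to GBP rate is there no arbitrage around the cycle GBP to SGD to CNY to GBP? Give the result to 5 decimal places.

Known legs of the cycle: 1.624 × 4.618 = 7.499632
For no arbitrage the full-cycle product must be 1, so the missing rate is 1 / 7.499632 ≈ 0.1333399.

0.13334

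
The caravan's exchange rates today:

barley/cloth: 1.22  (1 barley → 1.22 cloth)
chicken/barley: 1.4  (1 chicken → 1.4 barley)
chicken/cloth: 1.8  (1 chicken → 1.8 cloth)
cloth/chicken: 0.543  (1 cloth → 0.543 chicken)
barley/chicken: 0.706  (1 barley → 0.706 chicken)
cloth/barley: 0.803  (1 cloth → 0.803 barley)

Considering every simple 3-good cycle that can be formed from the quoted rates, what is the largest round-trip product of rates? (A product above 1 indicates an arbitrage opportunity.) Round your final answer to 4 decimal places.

1.0205

chicken→cloth→barley→chicken: 1.8 × 0.803 × 0.706 = 1.02045
chicken→barley→cloth→chicken: 1.4 × 1.22 × 0.543 = 0.92744
Maximum is chicken→cloth→barley→chicken at 1.0205; arbitrage exists.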